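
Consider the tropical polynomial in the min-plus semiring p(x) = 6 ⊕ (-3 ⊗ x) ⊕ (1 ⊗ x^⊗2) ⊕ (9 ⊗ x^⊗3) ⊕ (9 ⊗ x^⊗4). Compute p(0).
p(0) = -3

A tropical monomial a ⊗ x^⊗i evaluates to a + i · x. Evaluating each term at x = 0:
  Term 0 contributes 6 + 0 · 0 = 6
  Term 1 contributes -3 + 1 · 0 = -3
  Term 2 contributes 1 + 2 · 0 = 1
  Term 3 contributes 9 + 3 · 0 = 9
  Term 4 contributes 9 + 4 · 0 = 9
p(0) = ⊕ of these = min[6, -3, 1, 9, 9] = -3.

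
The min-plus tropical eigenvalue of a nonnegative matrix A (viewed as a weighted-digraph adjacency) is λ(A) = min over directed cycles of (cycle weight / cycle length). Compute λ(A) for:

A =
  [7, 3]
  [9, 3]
λ(A) = 3

Enumerate directed cycles and compute their means (weight / length). Sample:
  cycle 0 → 0: weight = 7, length = 1, mean = 7/1 ≈ 7.000
  cycle 1 → 1: weight = 3, length = 1, mean = 3/1 ≈ 3.000
  cycle 0 → 1 → 0: weight = 12, length = 2, mean = 12/2 ≈ 6.000
  cycle 1 → 0 → 1: weight = 12, length = 2, mean = 12/2 ≈ 6.000
Minimum mean = 3.000, attained e.g. along the cycle 1 → 1 with weight 3 and length 1. So λ(A) = 3/1 = 3.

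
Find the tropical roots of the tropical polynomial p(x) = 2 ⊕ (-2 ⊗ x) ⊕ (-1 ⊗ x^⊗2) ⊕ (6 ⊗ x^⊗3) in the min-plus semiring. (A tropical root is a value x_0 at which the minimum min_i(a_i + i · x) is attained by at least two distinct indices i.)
Roots: {-7, -1, 4}

Each tropical root is a break point of the lower envelope of the lines y = a_i + i · x (there are 4 lines, with slopes 0, 1, ..., 3). Only the lines that attain the minimum somewhere contribute to roots; other lines are dominated. Here the surviving (envelope) indices are i = 3, i = 2, i = 1, i = 0.
Intersections between consecutive envelope lines give the roots: for adjacent envelope indices i < j the intersection is x = (a_i − a_j) / (j − i). Reading off the sorted break points: {-7, -1, 4}.
Verification: at each break x_0, at least two indices attain the minimum of min_i(a_i + i · x_0).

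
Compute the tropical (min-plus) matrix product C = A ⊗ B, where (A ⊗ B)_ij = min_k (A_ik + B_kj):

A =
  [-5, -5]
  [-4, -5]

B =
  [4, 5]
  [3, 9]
A ⊗ B =
  [-2, 0]
  [-2, 1]

Apply the min-plus product entry-by-entry:
  C[0][0] = min over k of (A[0][0] + B[0][0] = -5 + 4 = -1, A[0][1] + B[1][0] = -5 + 3 = -2) = -2 (attained at k = 1)
  C[0][1] = min over k of (A[0][0] + B[0][1] = -5 + 5 = 0, A[0][1] + B[1][1] = -5 + 9 = 4) = 0 (attained at k = 0)
  C[1][0] = min over k of (A[1][0] + B[0][0] = -4 + 4 = 0, A[1][1] + B[1][0] = -5 + 3 = -2) = -2 (attained at k = 1)
  C[1][1] = min over k of (A[1][0] + B[0][1] = -4 + 5 = 1, A[1][1] + B[1][1] = -5 + 9 = 4) = 1 (attained at k = 0)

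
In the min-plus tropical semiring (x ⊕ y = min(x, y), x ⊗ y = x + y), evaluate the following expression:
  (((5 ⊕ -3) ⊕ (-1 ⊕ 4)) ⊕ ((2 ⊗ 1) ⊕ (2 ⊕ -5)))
(((5 ⊕ -3) ⊕ (-1 ⊕ 4)) ⊕ ((2 ⊗ 1) ⊕ (2 ⊕ -5))) = -5

Expand innermost to outermost. Recall ⊕ takes the minimum of its arguments and ⊗ takes their sum. Working out the expression (((5 ⊕ -3) ⊕ (-1 ⊕ 4)) ⊕ ((2 ⊗ 1) ⊕ (2 ⊕ -5))) gives -5.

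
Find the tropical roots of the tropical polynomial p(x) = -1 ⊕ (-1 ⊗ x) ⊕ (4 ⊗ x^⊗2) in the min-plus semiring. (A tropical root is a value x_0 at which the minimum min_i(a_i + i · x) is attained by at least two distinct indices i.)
Roots: {-5, 0}

Each tropical root is a break point of the lower envelope of the lines y = a_i + i · x (there are 3 lines, with slopes 0, 1, ..., 2). Only the lines that attain the minimum somewhere contribute to roots; other lines are dominated. Here the surviving (envelope) indices are i = 2, i = 1, i = 0.
Intersections between consecutive envelope lines give the roots: for adjacent envelope indices i < j the intersection is x = (a_i − a_j) / (j − i). Reading off the sorted break points: {-5, 0}.
Verification: at each break x_0, at least two indices attain the minimum of min_i(a_i + i · x_0).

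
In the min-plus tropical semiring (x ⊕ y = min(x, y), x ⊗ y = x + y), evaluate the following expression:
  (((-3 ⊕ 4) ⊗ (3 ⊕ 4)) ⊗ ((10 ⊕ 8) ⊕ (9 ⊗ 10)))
(((-3 ⊕ 4) ⊗ (3 ⊕ 4)) ⊗ ((10 ⊕ 8) ⊕ (9 ⊗ 10))) = 8

Expand innermost to outermost. Recall ⊕ takes the minimum of its arguments and ⊗ takes their sum. Working out the expression (((-3 ⊕ 4) ⊗ (3 ⊕ 4)) ⊗ ((10 ⊕ 8) ⊕ (9 ⊗ 10))) gives 8.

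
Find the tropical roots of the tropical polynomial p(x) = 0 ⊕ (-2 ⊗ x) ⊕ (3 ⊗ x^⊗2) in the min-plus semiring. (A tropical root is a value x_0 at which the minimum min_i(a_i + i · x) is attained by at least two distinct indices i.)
Roots: {-5, 2}

Each tropical root is a break point of the lower envelope of the lines y = a_i + i · x (there are 3 lines, with slopes 0, 1, ..., 2). Only the lines that attain the minimum somewhere contribute to roots; other lines are dominated. Here the surviving (envelope) indices are i = 2, i = 1, i = 0.
Intersections between consecutive envelope lines give the roots: for adjacent envelope indices i < j the intersection is x = (a_i − a_j) / (j − i). Reading off the sorted break points: {-5, 2}.
Verification: at each break x_0, at least two indices attain the minimum of min_i(a_i + i · x_0).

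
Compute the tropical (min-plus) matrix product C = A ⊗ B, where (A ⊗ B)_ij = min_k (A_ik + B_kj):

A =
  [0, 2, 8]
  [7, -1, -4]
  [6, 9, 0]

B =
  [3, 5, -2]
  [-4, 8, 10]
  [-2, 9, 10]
A ⊗ B =
  [-2, 5, -2]
  [-6, 5, 5]
  [-2, 9, 4]

Apply the min-plus product entry-by-entry:
  C[0][0] = min over k of (A[0][0] + B[0][0] = 0 + 3 = 3, A[0][1] + B[1][0] = 2 + -4 = -2, A[0][2] + B[2][0] = 8 + -2 = 6) = -2 (attained at k = 1)
  C[0][1] = min over k of (A[0][0] + B[0][1] = 0 + 5 = 5, A[0][1] + B[1][1] = 2 + 8 = 10, A[0][2] + B[2][1] = 8 + 9 = 17) = 5 (attained at k = 0)
  C[0][2] = min over k of (A[0][0] + B[0][2] = 0 + -2 = -2, A[0][1] + B[1][2] = 2 + 10 = 12, A[0][2] + B[2][2] = 8 + 10 = 18) = -2 (attained at k = 0)
  C[1][0] = min over k of (A[1][0] + B[0][0] = 7 + 3 = 10, A[1][1] + B[1][0] = -1 + -4 = -5, A[1][2] + B[2][0] = -4 + -2 = -6) = -6 (attained at k = 2)
  C[1][1] = min over k of (A[1][0] + B[0][1] = 7 + 5 = 12, A[1][1] + B[1][1] = -1 + 8 = 7, A[1][2] + B[2][1] = -4 + 9 = 5) = 5 (attained at k = 2)
  C[1][2] = min over k of (A[1][0] + B[0][2] = 7 + -2 = 5, A[1][1] + B[1][2] = -1 + 10 = 9, A[1][2] + B[2][2] = -4 + 10 = 6) = 5 (attained at k = 0)
  C[2][0] = min over k of (A[2][0] + B[0][0] = 6 + 3 = 9, A[2][1] + B[1][0] = 9 + -4 = 5, A[2][2] + B[2][0] = 0 + -2 = -2) = -2 (attained at k = 2)
  C[2][1] = min over k of (A[2][0] + B[0][1] = 6 + 5 = 11, A[2][1] + B[1][1] = 9 + 8 = 17, A[2][2] + B[2][1] = 0 + 9 = 9) = 9 (attained at k = 2)
  C[2][2] = min over k of (A[2][0] + B[0][2] = 6 + -2 = 4, A[2][1] + B[1][2] = 9 + 10 = 19, A[2][2] + B[2][2] = 0 + 10 = 10) = 4 (attained at k = 0)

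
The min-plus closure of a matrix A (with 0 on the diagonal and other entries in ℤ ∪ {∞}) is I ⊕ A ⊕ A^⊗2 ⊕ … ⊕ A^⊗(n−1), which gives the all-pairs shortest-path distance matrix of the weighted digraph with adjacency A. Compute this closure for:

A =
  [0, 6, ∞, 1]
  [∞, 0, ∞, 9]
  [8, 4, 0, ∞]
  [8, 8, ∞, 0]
Closure =
  [0, 6, ∞, 1]
  [17, 0, ∞, 9]
  [8, 4, 0, 9]
  [8, 8, ∞, 0]

This is the Floyd-Warshall all-pairs shortest-path computation. For each intermediate vertex k = 0, 1, …, 3, update dist[i][j] ← min(dist[i][j], dist[i][k] + dist[k][j]). The final matrix gives, for each (i, j), the minimum total weight of any directed path from i to j (possibly empty when i = j).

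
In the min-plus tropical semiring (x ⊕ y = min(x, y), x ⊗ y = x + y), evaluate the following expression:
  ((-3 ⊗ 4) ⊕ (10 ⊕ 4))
((-3 ⊗ 4) ⊕ (10 ⊕ 4)) = 1

Expand innermost to outermost. Recall ⊕ takes the minimum of its arguments and ⊗ takes their sum. Working out the expression ((-3 ⊗ 4) ⊕ (10 ⊕ 4)) gives 1.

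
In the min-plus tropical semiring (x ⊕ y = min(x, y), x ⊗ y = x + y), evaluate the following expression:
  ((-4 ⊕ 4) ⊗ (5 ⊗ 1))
((-4 ⊕ 4) ⊗ (5 ⊗ 1)) = 2

Expand innermost to outermost. Recall ⊕ takes the minimum of its arguments and ⊗ takes their sum. Working out the expression ((-4 ⊕ 4) ⊗ (5 ⊗ 1)) gives 2.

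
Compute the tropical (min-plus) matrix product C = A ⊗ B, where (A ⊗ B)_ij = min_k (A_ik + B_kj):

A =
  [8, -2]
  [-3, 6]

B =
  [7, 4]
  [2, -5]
A ⊗ B =
  [0, -7]
  [4, 1]

Apply the min-plus product entry-by-entry:
  C[0][0] = min over k of (A[0][0] + B[0][0] = 8 + 7 = 15, A[0][1] + B[1][0] = -2 + 2 = 0) = 0 (attained at k = 1)
  C[0][1] = min over k of (A[0][0] + B[0][1] = 8 + 4 = 12, A[0][1] + B[1][1] = -2 + -5 = -7) = -7 (attained at k = 1)
  C[1][0] = min over k of (A[1][0] + B[0][0] = -3 + 7 = 4, A[1][1] + B[1][0] = 6 + 2 = 8) = 4 (attained at k = 0)
  C[1][1] = min over k of (A[1][0] + B[0][1] = -3 + 4 = 1, A[1][1] + B[1][1] = 6 + -5 = 1) = 1 (attained at k = 0)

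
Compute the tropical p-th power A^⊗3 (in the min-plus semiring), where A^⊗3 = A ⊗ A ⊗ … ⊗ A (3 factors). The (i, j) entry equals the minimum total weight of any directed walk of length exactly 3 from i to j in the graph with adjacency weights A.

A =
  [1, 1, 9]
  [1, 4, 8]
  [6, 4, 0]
A^⊗3 =
  [3, 3, 9]
  [3, 3, 8]
  [5, 4, 0]

Each entry (A^⊗3)_ij equals the minimum over all length-3 walks i = v_0 → v_1 → … → v_3 = j of Σ_t A[v_t][v_{t+1}]. For example, for (i, j) = (0, 2) we minimise over 9 possible intermediate vertex sequences; the minimum is 9, attained along the walk 0 → 1 → 2 → 2.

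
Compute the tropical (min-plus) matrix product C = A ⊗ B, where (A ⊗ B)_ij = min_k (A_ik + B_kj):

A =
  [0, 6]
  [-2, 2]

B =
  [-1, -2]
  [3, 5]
A ⊗ B =
  [-1, -2]
  [-3, -4]

Apply the min-plus product entry-by-entry:
  C[0][0] = min over k of (A[0][0] + B[0][0] = 0 + -1 = -1, A[0][1] + B[1][0] = 6 + 3 = 9) = -1 (attained at k = 0)
  C[0][1] = min over k of (A[0][0] + B[0][1] = 0 + -2 = -2, A[0][1] + B[1][1] = 6 + 5 = 11) = -2 (attained at k = 0)
  C[1][0] = min over k of (A[1][0] + B[0][0] = -2 + -1 = -3, A[1][1] + B[1][0] = 2 + 3 = 5) = -3 (attained at k = 0)
  C[1][1] = min over k of (A[1][0] + B[0][1] = -2 + -2 = -4, A[1][1] + B[1][1] = 2 + 5 = 7) = -4 (attained at k = 0)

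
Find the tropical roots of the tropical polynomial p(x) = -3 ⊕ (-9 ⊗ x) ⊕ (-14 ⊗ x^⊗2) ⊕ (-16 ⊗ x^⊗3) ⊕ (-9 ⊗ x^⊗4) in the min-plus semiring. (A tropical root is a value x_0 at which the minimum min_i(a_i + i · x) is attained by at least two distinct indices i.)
Roots: {-7, 2, 5, 6}

Each tropical root is a break point of the lower envelope of the lines y = a_i + i · x (there are 5 lines, with slopes 0, 1, ..., 4). Only the lines that attain the minimum somewhere contribute to roots; other lines are dominated. Here the surviving (envelope) indices are i = 4, i = 3, i = 2, i = 1, i = 0.
Intersections between consecutive envelope lines give the roots: for adjacent envelope indices i < j the intersection is x = (a_i − a_j) / (j − i). Reading off the sorted break points: {-7, 2, 5, 6}.
Verification: at each break x_0, at least two indices attain the minimum of min_i(a_i + i · x_0).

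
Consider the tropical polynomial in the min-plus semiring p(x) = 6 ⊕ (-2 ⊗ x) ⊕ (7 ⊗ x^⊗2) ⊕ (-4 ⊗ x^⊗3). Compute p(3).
p(3) = 1

A tropical monomial a ⊗ x^⊗i evaluates to a + i · x. Evaluating each term at x = 3:
  Term 0 contributes 6 + 0 · 3 = 6
  Term 1 contributes -2 + 1 · 3 = 1
  Term 2 contributes 7 + 2 · 3 = 13
  Term 3 contributes -4 + 3 · 3 = 5
p(3) = ⊕ of these = min[6, 1, 13, 5] = 1.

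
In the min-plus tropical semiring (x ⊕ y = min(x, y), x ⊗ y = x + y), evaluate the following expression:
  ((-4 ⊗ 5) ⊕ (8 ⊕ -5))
((-4 ⊗ 5) ⊕ (8 ⊕ -5)) = -5

Expand innermost to outermost. Recall ⊕ takes the minimum of its arguments and ⊗ takes their sum. Working out the expression ((-4 ⊗ 5) ⊕ (8 ⊕ -5)) gives -5.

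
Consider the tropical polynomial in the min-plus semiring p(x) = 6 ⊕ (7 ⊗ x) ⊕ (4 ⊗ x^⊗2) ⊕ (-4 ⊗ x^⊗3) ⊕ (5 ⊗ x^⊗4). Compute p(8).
p(8) = 6

A tropical monomial a ⊗ x^⊗i evaluates to a + i · x. Evaluating each term at x = 8:
  Term 0 contributes 6 + 0 · 8 = 6
  Term 1 contributes 7 + 1 · 8 = 15
  Term 2 contributes 4 + 2 · 8 = 20
  Term 3 contributes -4 + 3 · 8 = 20
  Term 4 contributes 5 + 4 · 8 = 37
p(8) = ⊕ of these = min[6, 15, 20, 20, 37] = 6.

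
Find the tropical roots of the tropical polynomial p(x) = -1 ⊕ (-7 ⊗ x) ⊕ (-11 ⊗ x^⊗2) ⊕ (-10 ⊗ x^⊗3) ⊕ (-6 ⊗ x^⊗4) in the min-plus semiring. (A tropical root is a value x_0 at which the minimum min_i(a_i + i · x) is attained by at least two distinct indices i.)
Roots: {-4, -1, 4, 6}

Each tropical root is a break point of the lower envelope of the lines y = a_i + i · x (there are 5 lines, with slopes 0, 1, ..., 4). Only the lines that attain the minimum somewhere contribute to roots; other lines are dominated. Here the surviving (envelope) indices are i = 4, i = 3, i = 2, i = 1, i = 0.
Intersections between consecutive envelope lines give the roots: for adjacent envelope indices i < j the intersection is x = (a_i − a_j) / (j − i). Reading off the sorted break points: {-4, -1, 4, 6}.
Verification: at each break x_0, at least two indices attain the minimum of min_i(a_i + i · x_0).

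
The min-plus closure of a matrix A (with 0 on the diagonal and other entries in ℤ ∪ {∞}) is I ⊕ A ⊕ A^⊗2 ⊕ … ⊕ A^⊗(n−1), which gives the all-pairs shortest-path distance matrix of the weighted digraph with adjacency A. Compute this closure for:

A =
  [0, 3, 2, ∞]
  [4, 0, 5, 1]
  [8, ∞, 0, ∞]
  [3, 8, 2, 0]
Closure =
  [0, 3, 2, 4]
  [4, 0, 3, 1]
  [8, 11, 0, 12]
  [3, 6, 2, 0]

This is the Floyd-Warshall all-pairs shortest-path computation. For each intermediate vertex k = 0, 1, …, 3, update dist[i][j] ← min(dist[i][j], dist[i][k] + dist[k][j]). The final matrix gives, for each (i, j), the minimum total weight of any directed path from i to j (possibly empty when i = j).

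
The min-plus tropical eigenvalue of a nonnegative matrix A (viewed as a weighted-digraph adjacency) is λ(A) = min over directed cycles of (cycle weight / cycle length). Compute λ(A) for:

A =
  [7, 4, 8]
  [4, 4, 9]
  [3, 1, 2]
λ(A) = 2

Enumerate directed cycles and compute their means (weight / length). Sample:
  cycle 0 → 0: weight = 7, length = 1, mean = 7/1 ≈ 7.000
  cycle 1 → 1: weight = 4, length = 1, mean = 4/1 ≈ 4.000
  cycle 2 → 2: weight = 2, length = 1, mean = 2/1 ≈ 2.000
  cycle 0 → 1 → 0: weight = 8, length = 2, mean = 8/2 ≈ 4.000
  cycle 0 → 2 → 0: weight = 11, length = 2, mean = 11/2 ≈ 5.500
  cycle 1 → 0 → 1: weight = 8, length = 2, mean = 8/2 ≈ 4.000
Minimum mean = 2.000, attained e.g. along the cycle 2 → 2 with weight 2 and length 1. So λ(A) = 2/1 = 2.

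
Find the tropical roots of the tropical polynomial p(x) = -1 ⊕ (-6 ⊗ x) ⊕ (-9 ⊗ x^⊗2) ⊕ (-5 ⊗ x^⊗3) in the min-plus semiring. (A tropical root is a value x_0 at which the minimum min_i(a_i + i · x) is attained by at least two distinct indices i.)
Roots: {-4, 3, 5}

Each tropical root is a break point of the lower envelope of the lines y = a_i + i · x (there are 4 lines, with slopes 0, 1, ..., 3). Only the lines that attain the minimum somewhere contribute to roots; other lines are dominated. Here the surviving (envelope) indices are i = 3, i = 2, i = 1, i = 0.
Intersections between consecutive envelope lines give the roots: for adjacent envelope indices i < j the intersection is x = (a_i − a_j) / (j − i). Reading off the sorted break points: {-4, 3, 5}.
Verification: at each break x_0, at least two indices attain the minimum of min_i(a_i + i · x_0).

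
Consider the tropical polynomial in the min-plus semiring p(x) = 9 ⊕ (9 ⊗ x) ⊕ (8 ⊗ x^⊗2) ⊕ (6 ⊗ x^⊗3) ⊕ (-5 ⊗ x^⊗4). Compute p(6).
p(6) = 9

A tropical monomial a ⊗ x^⊗i evaluates to a + i · x. Evaluating each term at x = 6:
  Term 0 contributes 9 + 0 · 6 = 9
  Term 1 contributes 9 + 1 · 6 = 15
  Term 2 contributes 8 + 2 · 6 = 20
  Term 3 contributes 6 + 3 · 6 = 24
  Term 4 contributes -5 + 4 · 6 = 19
p(6) = ⊕ of these = min[9, 15, 20, 24, 19] = 9.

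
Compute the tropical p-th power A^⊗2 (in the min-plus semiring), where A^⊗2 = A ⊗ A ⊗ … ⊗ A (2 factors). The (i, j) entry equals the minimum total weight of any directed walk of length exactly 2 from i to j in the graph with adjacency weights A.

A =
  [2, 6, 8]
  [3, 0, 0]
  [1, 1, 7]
A^⊗2 =
  [4, 6, 6]
  [1, 0, 0]
  [3, 1, 1]

Each entry (A^⊗2)_ij equals the minimum over all length-2 walks i = v_0 → v_1 → … → v_2 = j of Σ_t A[v_t][v_{t+1}]. For example, for (i, j) = (0, 2) we minimise over 3 possible intermediate vertex sequences; the minimum is 6, attained along the walk 0 → 1 → 2.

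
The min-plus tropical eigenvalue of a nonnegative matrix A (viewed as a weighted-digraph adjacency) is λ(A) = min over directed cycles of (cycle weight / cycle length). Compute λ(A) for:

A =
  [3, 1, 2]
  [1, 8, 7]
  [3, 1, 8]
λ(A) = 1

Enumerate directed cycles and compute their means (weight / length). Sample:
  cycle 0 → 0: weight = 3, length = 1, mean = 3/1 ≈ 3.000
  cycle 1 → 1: weight = 8, length = 1, mean = 8/1 ≈ 8.000
  cycle 2 → 2: weight = 8, length = 1, mean = 8/1 ≈ 8.000
  cycle 0 → 1 → 0: weight = 2, length = 2, mean = 2/2 ≈ 1.000
  cycle 0 → 2 → 0: weight = 5, length = 2, mean = 5/2 ≈ 2.500
  cycle 1 → 0 → 1: weight = 2, length = 2, mean = 2/2 ≈ 1.000
Minimum mean = 1.000, attained e.g. along the cycle 0 → 1 → 0 with weight 2 and length 2. So λ(A) = 2/2 = 1.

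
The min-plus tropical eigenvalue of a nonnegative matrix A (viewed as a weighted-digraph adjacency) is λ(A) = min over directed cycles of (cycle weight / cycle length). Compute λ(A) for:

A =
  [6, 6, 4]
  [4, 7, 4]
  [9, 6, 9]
λ(A) = 14/3

Enumerate directed cycles and compute their means (weight / length). Sample:
  cycle 0 → 0: weight = 6, length = 1, mean = 6/1 ≈ 6.000
  cycle 1 → 1: weight = 7, length = 1, mean = 7/1 ≈ 7.000
  cycle 2 → 2: weight = 9, length = 1, mean = 9/1 ≈ 9.000
  cycle 0 → 1 → 0: weight = 10, length = 2, mean = 10/2 ≈ 5.000
  cycle 0 → 2 → 0: weight = 13, length = 2, mean = 13/2 ≈ 6.500
  cycle 1 → 0 → 1: weight = 10, length = 2, mean = 10/2 ≈ 5.000
Minimum mean = 4.667, attained e.g. along the cycle 0 → 2 → 1 → 0 with weight 14 and length 3. So λ(A) = 14/3 = 14/3.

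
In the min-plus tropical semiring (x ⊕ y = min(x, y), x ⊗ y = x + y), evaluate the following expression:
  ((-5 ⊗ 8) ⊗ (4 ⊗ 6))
((-5 ⊗ 8) ⊗ (4 ⊗ 6)) = 13

Expand innermost to outermost. Recall ⊕ takes the minimum of its arguments and ⊗ takes their sum. Working out the expression ((-5 ⊗ 8) ⊗ (4 ⊗ 6)) gives 13.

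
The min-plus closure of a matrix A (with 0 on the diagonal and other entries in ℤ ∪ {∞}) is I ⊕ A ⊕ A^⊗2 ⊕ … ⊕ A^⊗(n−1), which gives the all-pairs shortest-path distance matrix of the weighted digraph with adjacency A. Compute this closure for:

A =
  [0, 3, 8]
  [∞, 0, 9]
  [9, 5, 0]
Closure =
  [0, 3, 8]
  [18, 0, 9]
  [9, 5, 0]

This is the Floyd-Warshall all-pairs shortest-path computation. For each intermediate vertex k = 0, 1, …, 2, update dist[i][j] ← min(dist[i][j], dist[i][k] + dist[k][j]). The final matrix gives, for each (i, j), the minimum total weight of any directed path from i to j (possibly empty when i = j).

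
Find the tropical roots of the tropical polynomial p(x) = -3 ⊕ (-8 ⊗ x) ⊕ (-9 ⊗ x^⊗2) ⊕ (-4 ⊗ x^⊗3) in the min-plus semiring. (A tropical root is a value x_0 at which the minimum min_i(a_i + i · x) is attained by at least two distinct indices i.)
Roots: {-5, 1, 5}

Each tropical root is a break point of the lower envelope of the lines y = a_i + i · x (there are 4 lines, with slopes 0, 1, ..., 3). Only the lines that attain the minimum somewhere contribute to roots; other lines are dominated. Here the surviving (envelope) indices are i = 3, i = 2, i = 1, i = 0.
Intersections between consecutive envelope lines give the roots: for adjacent envelope indices i < j the intersection is x = (a_i − a_j) / (j − i). Reading off the sorted break points: {-5, 1, 5}.
Verification: at each break x_0, at least two indices attain the minimum of min_i(a_i + i · x_0).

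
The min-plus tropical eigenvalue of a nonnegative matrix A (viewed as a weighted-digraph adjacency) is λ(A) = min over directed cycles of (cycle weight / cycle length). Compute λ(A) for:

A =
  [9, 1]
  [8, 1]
λ(A) = 1

Enumerate directed cycles and compute their means (weight / length). Sample:
  cycle 0 → 0: weight = 9, length = 1, mean = 9/1 ≈ 9.000
  cycle 1 → 1: weight = 1, length = 1, mean = 1/1 ≈ 1.000
  cycle 0 → 1 → 0: weight = 9, length = 2, mean = 9/2 ≈ 4.500
  cycle 1 → 0 → 1: weight = 9, length = 2, mean = 9/2 ≈ 4.500
Minimum mean = 1.000, attained e.g. along the cycle 1 → 1 with weight 1 and length 1. So λ(A) = 1/1 = 1.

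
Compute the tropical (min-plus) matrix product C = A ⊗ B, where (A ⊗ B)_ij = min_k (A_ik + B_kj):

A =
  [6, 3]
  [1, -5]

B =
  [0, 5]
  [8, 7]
A ⊗ B =
  [6, 10]
  [1, 2]

Apply the min-plus product entry-by-entry:
  C[0][0] = min over k of (A[0][0] + B[0][0] = 6 + 0 = 6, A[0][1] + B[1][0] = 3 + 8 = 11) = 6 (attained at k = 0)
  C[0][1] = min over k of (A[0][0] + B[0][1] = 6 + 5 = 11, A[0][1] + B[1][1] = 3 + 7 = 10) = 10 (attained at k = 1)
  C[1][0] = min over k of (A[1][0] + B[0][0] = 1 + 0 = 1, A[1][1] + B[1][0] = -5 + 8 = 3) = 1 (attained at k = 0)
  C[1][1] = min over k of (A[1][0] + B[0][1] = 1 + 5 = 6, A[1][1] + B[1][1] = -5 + 7 = 2) = 2 (attained at k = 1)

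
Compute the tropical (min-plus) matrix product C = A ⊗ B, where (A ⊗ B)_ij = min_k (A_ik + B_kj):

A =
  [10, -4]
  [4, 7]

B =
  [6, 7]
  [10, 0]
A ⊗ B =
  [6, -4]
  [10, 7]

Apply the min-plus product entry-by-entry:
  C[0][0] = min over k of (A[0][0] + B[0][0] = 10 + 6 = 16, A[0][1] + B[1][0] = -4 + 10 = 6) = 6 (attained at k = 1)
  C[0][1] = min over k of (A[0][0] + B[0][1] = 10 + 7 = 17, A[0][1] + B[1][1] = -4 + 0 = -4) = -4 (attained at k = 1)
  C[1][0] = min over k of (A[1][0] + B[0][0] = 4 + 6 = 10, A[1][1] + B[1][0] = 7 + 10 = 17) = 10 (attained at k = 0)
  C[1][1] = min over k of (A[1][0] + B[0][1] = 4 + 7 = 11, A[1][1] + B[1][1] = 7 + 0 = 7) = 7 (attained at k = 1)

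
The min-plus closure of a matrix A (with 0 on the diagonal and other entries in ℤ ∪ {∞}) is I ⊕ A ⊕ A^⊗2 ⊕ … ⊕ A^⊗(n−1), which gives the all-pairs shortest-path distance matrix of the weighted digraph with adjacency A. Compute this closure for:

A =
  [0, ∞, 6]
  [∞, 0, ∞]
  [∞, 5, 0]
Closure =
  [0, 11, 6]
  [∞, 0, ∞]
  [∞, 5, 0]

This is the Floyd-Warshall all-pairs shortest-path computation. For each intermediate vertex k = 0, 1, …, 2, update dist[i][j] ← min(dist[i][j], dist[i][k] + dist[k][j]). The final matrix gives, for each (i, j), the minimum total weight of any directed path from i to j (possibly empty when i = j).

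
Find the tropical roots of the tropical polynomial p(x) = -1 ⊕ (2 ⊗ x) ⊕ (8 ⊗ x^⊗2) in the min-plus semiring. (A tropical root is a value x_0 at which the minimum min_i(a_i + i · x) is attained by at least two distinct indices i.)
Roots: {-6, -3}

Each tropical root is a break point of the lower envelope of the lines y = a_i + i · x (there are 3 lines, with slopes 0, 1, ..., 2). Only the lines that attain the minimum somewhere contribute to roots; other lines are dominated. Here the surviving (envelope) indices are i = 2, i = 1, i = 0.
Intersections between consecutive envelope lines give the roots: for adjacent envelope indices i < j the intersection is x = (a_i − a_j) / (j − i). Reading off the sorted break points: {-6, -3}.
Verification: at each break x_0, at least two indices attain the minimum of min_i(a_i + i · x_0).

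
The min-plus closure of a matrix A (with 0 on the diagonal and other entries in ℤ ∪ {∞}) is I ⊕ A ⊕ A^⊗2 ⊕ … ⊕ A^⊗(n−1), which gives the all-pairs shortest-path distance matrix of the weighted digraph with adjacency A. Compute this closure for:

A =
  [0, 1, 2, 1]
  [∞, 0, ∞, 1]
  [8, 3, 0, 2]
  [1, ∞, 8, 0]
Closure =
  [0, 1, 2, 1]
  [2, 0, 4, 1]
  [3, 3, 0, 2]
  [1, 2, 3, 0]

This is the Floyd-Warshall all-pairs shortest-path computation. For each intermediate vertex k = 0, 1, …, 3, update dist[i][j] ← min(dist[i][j], dist[i][k] + dist[k][j]). The final matrix gives, for each (i, j), the minimum total weight of any directed path from i to j (possibly empty when i = j).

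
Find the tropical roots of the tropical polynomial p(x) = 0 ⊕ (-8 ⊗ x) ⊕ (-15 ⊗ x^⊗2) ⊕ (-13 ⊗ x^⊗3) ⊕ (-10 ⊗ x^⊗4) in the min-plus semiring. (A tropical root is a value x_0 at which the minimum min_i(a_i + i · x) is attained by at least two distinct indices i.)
Roots: {-3, -2, 7, 8}

Each tropical root is a break point of the lower envelope of the lines y = a_i + i · x (there are 5 lines, with slopes 0, 1, ..., 4). Only the lines that attain the minimum somewhere contribute to roots; other lines are dominated. Here the surviving (envelope) indices are i = 4, i = 3, i = 2, i = 1, i = 0.
Intersections between consecutive envelope lines give the roots: for adjacent envelope indices i < j the intersection is x = (a_i − a_j) / (j − i). Reading off the sorted break points: {-3, -2, 7, 8}.
Verification: at each break x_0, at least two indices attain the minimum of min_i(a_i + i · x_0).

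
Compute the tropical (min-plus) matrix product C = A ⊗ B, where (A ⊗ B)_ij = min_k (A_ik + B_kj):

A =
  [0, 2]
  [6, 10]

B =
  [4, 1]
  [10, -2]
A ⊗ B =
  [4, 0]
  [10, 7]

Apply the min-plus product entry-by-entry:
  C[0][0] = min over k of (A[0][0] + B[0][0] = 0 + 4 = 4, A[0][1] + B[1][0] = 2 + 10 = 12) = 4 (attained at k = 0)
  C[0][1] = min over k of (A[0][0] + B[0][1] = 0 + 1 = 1, A[0][1] + B[1][1] = 2 + -2 = 0) = 0 (attained at k = 1)
  C[1][0] = min over k of (A[1][0] + B[0][0] = 6 + 4 = 10, A[1][1] + B[1][0] = 10 + 10 = 20) = 10 (attained at k = 0)
  C[1][1] = min over k of (A[1][0] + B[0][1] = 6 + 1 = 7, A[1][1] + B[1][1] = 10 + -2 = 8) = 7 (attained at k = 0)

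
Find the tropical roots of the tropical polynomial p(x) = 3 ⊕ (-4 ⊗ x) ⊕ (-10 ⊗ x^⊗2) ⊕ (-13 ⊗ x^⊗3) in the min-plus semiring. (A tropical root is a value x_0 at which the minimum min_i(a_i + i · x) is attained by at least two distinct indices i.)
Roots: {3, 6, 7}

Each tropical root is a break point of the lower envelope of the lines y = a_i + i · x (there are 4 lines, with slopes 0, 1, ..., 3). Only the lines that attain the minimum somewhere contribute to roots; other lines are dominated. Here the surviving (envelope) indices are i = 3, i = 2, i = 1, i = 0.
Intersections between consecutive envelope lines give the roots: for adjacent envelope indices i < j the intersection is x = (a_i − a_j) / (j − i). Reading off the sorted break points: {3, 6, 7}.
Verification: at each break x_0, at least two indices attain the minimum of min_i(a_i + i · x_0).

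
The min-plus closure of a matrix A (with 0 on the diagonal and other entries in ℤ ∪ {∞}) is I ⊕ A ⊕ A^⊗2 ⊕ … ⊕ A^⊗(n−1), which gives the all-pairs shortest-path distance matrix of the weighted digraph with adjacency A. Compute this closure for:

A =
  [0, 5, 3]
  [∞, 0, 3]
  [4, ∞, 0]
Closure =
  [0, 5, 3]
  [7, 0, 3]
  [4, 9, 0]

This is the Floyd-Warshall all-pairs shortest-path computation. For each intermediate vertex k = 0, 1, …, 2, update dist[i][j] ← min(dist[i][j], dist[i][k] + dist[k][j]). The final matrix gives, for each (i, j), the minimum total weight of any directed path from i to j (possibly empty when i = j).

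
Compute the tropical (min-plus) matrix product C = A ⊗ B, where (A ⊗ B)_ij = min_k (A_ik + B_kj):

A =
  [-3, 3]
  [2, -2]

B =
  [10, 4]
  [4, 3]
A ⊗ B =
  [7, 1]
  [2, 1]

Apply the min-plus product entry-by-entry:
  C[0][0] = min over k of (A[0][0] + B[0][0] = -3 + 10 = 7, A[0][1] + B[1][0] = 3 + 4 = 7) = 7 (attained at k = 0)
  C[0][1] = min over k of (A[0][0] + B[0][1] = -3 + 4 = 1, A[0][1] + B[1][1] = 3 + 3 = 6) = 1 (attained at k = 0)
  C[1][0] = min over k of (A[1][0] + B[0][0] = 2 + 10 = 12, A[1][1] + B[1][0] = -2 + 4 = 2) = 2 (attained at k = 1)
  C[1][1] = min over k of (A[1][0] + B[0][1] = 2 + 4 = 6, A[1][1] + B[1][1] = -2 + 3 = 1) = 1 (attained at k = 1)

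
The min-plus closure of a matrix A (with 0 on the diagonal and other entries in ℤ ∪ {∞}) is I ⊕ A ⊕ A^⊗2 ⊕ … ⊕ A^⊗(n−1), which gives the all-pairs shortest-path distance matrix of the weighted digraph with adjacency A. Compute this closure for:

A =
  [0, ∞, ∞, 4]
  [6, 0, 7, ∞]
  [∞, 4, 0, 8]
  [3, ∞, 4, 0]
Closure =
  [0, 12, 8, 4]
  [6, 0, 7, 10]
  [10, 4, 0, 8]
  [3, 8, 4, 0]

This is the Floyd-Warshall all-pairs shortest-path computation. For each intermediate vertex k = 0, 1, …, 3, update dist[i][j] ← min(dist[i][j], dist[i][k] + dist[k][j]). The final matrix gives, for each (i, j), the minimum total weight of any directed path from i to j (possibly empty when i = j).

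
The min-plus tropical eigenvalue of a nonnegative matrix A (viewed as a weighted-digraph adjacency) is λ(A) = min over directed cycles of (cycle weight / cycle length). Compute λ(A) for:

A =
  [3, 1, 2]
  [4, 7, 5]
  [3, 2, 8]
λ(A) = 5/2

Enumerate directed cycles and compute their means (weight / length). Sample:
  cycle 0 → 0: weight = 3, length = 1, mean = 3/1 ≈ 3.000
  cycle 1 → 1: weight = 7, length = 1, mean = 7/1 ≈ 7.000
  cycle 2 → 2: weight = 8, length = 1, mean = 8/1 ≈ 8.000
  cycle 0 → 1 → 0: weight = 5, length = 2, mean = 5/2 ≈ 2.500
  cycle 0 → 2 → 0: weight = 5, length = 2, mean = 5/2 ≈ 2.500
  cycle 1 → 0 → 1: weight = 5, length = 2, mean = 5/2 ≈ 2.500
Minimum mean = 2.500, attained e.g. along the cycle 0 → 1 → 0 with weight 5 and length 2. So λ(A) = 5/2 = 5/2.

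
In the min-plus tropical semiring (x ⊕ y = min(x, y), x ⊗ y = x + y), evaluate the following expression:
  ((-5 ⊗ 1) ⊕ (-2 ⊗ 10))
((-5 ⊗ 1) ⊕ (-2 ⊗ 10)) = -4

Expand innermost to outermost. Recall ⊕ takes the minimum of its arguments and ⊗ takes their sum. Working out the expression ((-5 ⊗ 1) ⊕ (-2 ⊗ 10)) gives -4.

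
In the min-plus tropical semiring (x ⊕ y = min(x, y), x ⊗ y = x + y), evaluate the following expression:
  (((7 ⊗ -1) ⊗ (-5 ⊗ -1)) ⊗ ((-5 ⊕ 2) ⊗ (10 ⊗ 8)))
(((7 ⊗ -1) ⊗ (-5 ⊗ -1)) ⊗ ((-5 ⊕ 2) ⊗ (10 ⊗ 8))) = 13

Expand innermost to outermost. Recall ⊕ takes the minimum of its arguments and ⊗ takes their sum. Working out the expression (((7 ⊗ -1) ⊗ (-5 ⊗ -1)) ⊗ ((-5 ⊕ 2) ⊗ (10 ⊗ 8))) gives 13.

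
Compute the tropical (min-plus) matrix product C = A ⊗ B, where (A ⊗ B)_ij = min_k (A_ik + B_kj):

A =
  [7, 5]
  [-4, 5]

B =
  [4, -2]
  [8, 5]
A ⊗ B =
  [11, 5]
  [0, -6]

Apply the min-plus product entry-by-entry:
  C[0][0] = min over k of (A[0][0] + B[0][0] = 7 + 4 = 11, A[0][1] + B[1][0] = 5 + 8 = 13) = 11 (attained at k = 0)
  C[0][1] = min over k of (A[0][0] + B[0][1] = 7 + -2 = 5, A[0][1] + B[1][1] = 5 + 5 = 10) = 5 (attained at k = 0)
  C[1][0] = min over k of (A[1][0] + B[0][0] = -4 + 4 = 0, A[1][1] + B[1][0] = 5 + 8 = 13) = 0 (attained at k = 0)
  C[1][1] = min over k of (A[1][0] + B[0][1] = -4 + -2 = -6, A[1][1] + B[1][1] = 5 + 5 = 10) = -6 (attained at k = 0)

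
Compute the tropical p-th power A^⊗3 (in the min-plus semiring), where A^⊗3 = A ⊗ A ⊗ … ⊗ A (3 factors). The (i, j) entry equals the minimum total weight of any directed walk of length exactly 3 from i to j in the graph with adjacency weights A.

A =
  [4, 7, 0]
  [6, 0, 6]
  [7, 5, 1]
A^⊗3 =
  [8, 5, 2]
  [6, 0, 6]
  [9, 5, 3]

Each entry (A^⊗3)_ij equals the minimum over all length-3 walks i = v_0 → v_1 → … → v_3 = j of Σ_t A[v_t][v_{t+1}]. For example, for (i, j) = (0, 2) we minimise over 9 possible intermediate vertex sequences; the minimum is 2, attained along the walk 0 → 2 → 2 → 2.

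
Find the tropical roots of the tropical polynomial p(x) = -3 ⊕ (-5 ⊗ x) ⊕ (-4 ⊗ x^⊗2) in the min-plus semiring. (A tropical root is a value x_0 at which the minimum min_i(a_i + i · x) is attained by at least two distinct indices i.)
Roots: {-1, 2}

Each tropical root is a break point of the lower envelope of the lines y = a_i + i · x (there are 3 lines, with slopes 0, 1, ..., 2). Only the lines that attain the minimum somewhere contribute to roots; other lines are dominated. Here the surviving (envelope) indices are i = 2, i = 1, i = 0.
Intersections between consecutive envelope lines give the roots: for adjacent envelope indices i < j the intersection is x = (a_i − a_j) / (j − i). Reading off the sorted break points: {-1, 2}.
Verification: at each break x_0, at least two indices attain the minimum of min_i(a_i + i · x_0).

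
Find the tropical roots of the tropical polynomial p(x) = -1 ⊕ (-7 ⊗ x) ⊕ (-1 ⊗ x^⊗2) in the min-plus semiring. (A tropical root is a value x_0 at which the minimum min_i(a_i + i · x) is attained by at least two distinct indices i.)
Roots: {-6, 6}

Each tropical root is a break point of the lower envelope of the lines y = a_i + i · x (there are 3 lines, with slopes 0, 1, ..., 2). Only the lines that attain the minimum somewhere contribute to roots; other lines are dominated. Here the surviving (envelope) indices are i = 2, i = 1, i = 0.
Intersections between consecutive envelope lines give the roots: for adjacent envelope indices i < j the intersection is x = (a_i − a_j) / (j − i). Reading off the sorted break points: {-6, 6}.
Verification: at each break x_0, at least two indices attain the minimum of min_i(a_i + i · x_0).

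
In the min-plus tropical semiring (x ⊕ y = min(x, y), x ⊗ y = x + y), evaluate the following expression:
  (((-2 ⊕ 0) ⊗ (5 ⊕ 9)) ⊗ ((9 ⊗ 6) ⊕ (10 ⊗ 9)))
(((-2 ⊕ 0) ⊗ (5 ⊕ 9)) ⊗ ((9 ⊗ 6) ⊕ (10 ⊗ 9))) = 18

Expand innermost to outermost. Recall ⊕ takes the minimum of its arguments and ⊗ takes their sum. Working out the expression (((-2 ⊕ 0) ⊗ (5 ⊕ 9)) ⊗ ((9 ⊗ 6) ⊕ (10 ⊗ 9))) gives 18.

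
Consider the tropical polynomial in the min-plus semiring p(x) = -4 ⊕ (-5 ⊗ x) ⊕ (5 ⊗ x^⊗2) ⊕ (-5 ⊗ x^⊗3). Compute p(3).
p(3) = -4

A tropical monomial a ⊗ x^⊗i evaluates to a + i · x. Evaluating each term at x = 3:
  Term 0 contributes -4 + 0 · 3 = -4
  Term 1 contributes -5 + 1 · 3 = -2
  Term 2 contributes 5 + 2 · 3 = 11
  Term 3 contributes -5 + 3 · 3 = 4
p(3) = ⊕ of these = min[-4, -2, 11, 4] = -4.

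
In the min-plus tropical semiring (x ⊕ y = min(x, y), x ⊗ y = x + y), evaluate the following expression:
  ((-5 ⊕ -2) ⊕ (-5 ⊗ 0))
((-5 ⊕ -2) ⊕ (-5 ⊗ 0)) = -5

Expand innermost to outermost. Recall ⊕ takes the minimum of its arguments and ⊗ takes their sum. Working out the expression ((-5 ⊕ -2) ⊕ (-5 ⊗ 0)) gives -5.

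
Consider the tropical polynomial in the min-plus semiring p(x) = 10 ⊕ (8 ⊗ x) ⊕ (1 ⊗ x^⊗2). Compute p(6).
p(6) = 10

A tropical monomial a ⊗ x^⊗i evaluates to a + i · x. Evaluating each term at x = 6:
  Term 0 contributes 10 + 0 · 6 = 10
  Term 1 contributes 8 + 1 · 6 = 14
  Term 2 contributes 1 + 2 · 6 = 13
p(6) = ⊕ of these = min[10, 14, 13] = 10.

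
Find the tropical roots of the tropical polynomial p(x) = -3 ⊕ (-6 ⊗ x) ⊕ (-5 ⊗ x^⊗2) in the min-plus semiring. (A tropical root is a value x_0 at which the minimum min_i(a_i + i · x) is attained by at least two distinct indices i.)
Roots: {-1, 3}

Each tropical root is a break point of the lower envelope of the lines y = a_i + i · x (there are 3 lines, with slopes 0, 1, ..., 2). Only the lines that attain the minimum somewhere contribute to roots; other lines are dominated. Here the surviving (envelope) indices are i = 2, i = 1, i = 0.
Intersections between consecutive envelope lines give the roots: for adjacent envelope indices i < j the intersection is x = (a_i − a_j) / (j − i). Reading off the sorted break points: {-1, 3}.
Verification: at each break x_0, at least two indices attain the minimum of min_i(a_i + i · x_0).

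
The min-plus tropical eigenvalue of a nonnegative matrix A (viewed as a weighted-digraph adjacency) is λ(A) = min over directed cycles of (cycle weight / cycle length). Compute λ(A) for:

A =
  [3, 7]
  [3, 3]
λ(A) = 3

Enumerate directed cycles and compute their means (weight / length). Sample:
  cycle 0 → 0: weight = 3, length = 1, mean = 3/1 ≈ 3.000
  cycle 1 → 1: weight = 3, length = 1, mean = 3/1 ≈ 3.000
  cycle 0 → 1 → 0: weight = 10, length = 2, mean = 10/2 ≈ 5.000
  cycle 1 → 0 → 1: weight = 10, length = 2, mean = 10/2 ≈ 5.000
Minimum mean = 3.000, attained e.g. along the cycle 0 → 0 with weight 3 and length 1. So λ(A) = 3/1 = 3.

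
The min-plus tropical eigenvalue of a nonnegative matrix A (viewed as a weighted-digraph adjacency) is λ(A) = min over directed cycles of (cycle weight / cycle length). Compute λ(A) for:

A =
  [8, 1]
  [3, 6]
λ(A) = 2

Enumerate directed cycles and compute their means (weight / length). Sample:
  cycle 0 → 0: weight = 8, length = 1, mean = 8/1 ≈ 8.000
  cycle 1 → 1: weight = 6, length = 1, mean = 6/1 ≈ 6.000
  cycle 0 → 1 → 0: weight = 4, length = 2, mean = 4/2 ≈ 2.000
  cycle 1 → 0 → 1: weight = 4, length = 2, mean = 4/2 ≈ 2.000
Minimum mean = 2.000, attained e.g. along the cycle 0 → 1 → 0 with weight 4 and length 2. So λ(A) = 4/2 = 2.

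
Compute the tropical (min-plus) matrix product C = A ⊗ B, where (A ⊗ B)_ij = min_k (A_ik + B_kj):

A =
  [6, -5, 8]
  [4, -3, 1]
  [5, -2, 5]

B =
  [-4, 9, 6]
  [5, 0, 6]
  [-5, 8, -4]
A ⊗ B =
  [0, -5, 1]
  [-4, -3, -3]
  [0, -2, 1]

Apply the min-plus product entry-by-entry:
  C[0][0] = min over k of (A[0][0] + B[0][0] = 6 + -4 = 2, A[0][1] + B[1][0] = -5 + 5 = 0, A[0][2] + B[2][0] = 8 + -5 = 3) = 0 (attained at k = 1)
  C[0][1] = min over k of (A[0][0] + B[0][1] = 6 + 9 = 15, A[0][1] + B[1][1] = -5 + 0 = -5, A[0][2] + B[2][1] = 8 + 8 = 16) = -5 (attained at k = 1)
  C[0][2] = min over k of (A[0][0] + B[0][2] = 6 + 6 = 12, A[0][1] + B[1][2] = -5 + 6 = 1, A[0][2] + B[2][2] = 8 + -4 = 4) = 1 (attained at k = 1)
  C[1][0] = min over k of (A[1][0] + B[0][0] = 4 + -4 = 0, A[1][1] + B[1][0] = -3 + 5 = 2, A[1][2] + B[2][0] = 1 + -5 = -4) = -4 (attained at k = 2)
  C[1][1] = min over k of (A[1][0] + B[0][1] = 4 + 9 = 13, A[1][1] + B[1][1] = -3 + 0 = -3, A[1][2] + B[2][1] = 1 + 8 = 9) = -3 (attained at k = 1)
  C[1][2] = min over k of (A[1][0] + B[0][2] = 4 + 6 = 10, A[1][1] + B[1][2] = -3 + 6 = 3, A[1][2] + B[2][2] = 1 + -4 = -3) = -3 (attained at k = 2)
  C[2][0] = min over k of (A[2][0] + B[0][0] = 5 + -4 = 1, A[2][1] + B[1][0] = -2 + 5 = 3, A[2][2] + B[2][0] = 5 + -5 = 0) = 0 (attained at k = 2)
  C[2][1] = min over k of (A[2][0] + B[0][1] = 5 + 9 = 14, A[2][1] + B[1][1] = -2 + 0 = -2, A[2][2] + B[2][1] = 5 + 8 = 13) = -2 (attained at k = 1)
  C[2][2] = min over k of (A[2][0] + B[0][2] = 5 + 6 = 11, A[2][1] + B[1][2] = -2 + 6 = 4, A[2][2] + B[2][2] = 5 + -4 = 1) = 1 (attained at k = 2)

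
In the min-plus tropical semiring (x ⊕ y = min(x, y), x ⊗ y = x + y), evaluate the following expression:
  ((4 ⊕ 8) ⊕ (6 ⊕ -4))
((4 ⊕ 8) ⊕ (6 ⊕ -4)) = -4

Expand innermost to outermost. Recall ⊕ takes the minimum of its arguments and ⊗ takes their sum. Working out the expression ((4 ⊕ 8) ⊕ (6 ⊕ -4)) gives -4.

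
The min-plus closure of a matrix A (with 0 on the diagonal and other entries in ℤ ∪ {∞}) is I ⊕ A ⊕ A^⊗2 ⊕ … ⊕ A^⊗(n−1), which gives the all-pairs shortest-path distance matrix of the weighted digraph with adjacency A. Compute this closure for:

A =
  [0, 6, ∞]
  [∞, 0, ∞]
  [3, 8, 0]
Closure =
  [0, 6, ∞]
  [∞, 0, ∞]
  [3, 8, 0]

This is the Floyd-Warshall all-pairs shortest-path computation. For each intermediate vertex k = 0, 1, …, 2, update dist[i][j] ← min(dist[i][j], dist[i][k] + dist[k][j]). The final matrix gives, for each (i, j), the minimum total weight of any directed path from i to j (possibly empty when i = j).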